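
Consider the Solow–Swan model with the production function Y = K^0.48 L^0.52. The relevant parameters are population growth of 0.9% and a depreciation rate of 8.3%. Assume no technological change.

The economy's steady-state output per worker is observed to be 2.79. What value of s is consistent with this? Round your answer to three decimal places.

s ≈ 0.280

At the steady state, Δk = 0, so s·k^α = (n + δ)·k.
Since y* = [s/(n + δ)]^(α/(1−α)), we have s/(n + δ) = (y*)^((1−α)/α) = 2.79^1.0833 = 3.0389.
Therefore s = 3.0389 × (n + δ) = 3.0389 × 0.092 = 0.2796.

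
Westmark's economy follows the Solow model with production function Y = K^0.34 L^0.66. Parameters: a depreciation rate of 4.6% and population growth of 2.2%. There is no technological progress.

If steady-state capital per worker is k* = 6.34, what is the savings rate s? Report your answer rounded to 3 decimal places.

Steady state requires s·f(k) = (n + δ)·k, i.e. s·k^α = (n + δ)·k.
So s / (n + δ) = (k*)^(1−α) = 6.34^0.66 = 3.3836.
Therefore s = 3.3836 × (n + δ) = 3.3836 × 0.068 = 0.2301.

s ≈ 0.230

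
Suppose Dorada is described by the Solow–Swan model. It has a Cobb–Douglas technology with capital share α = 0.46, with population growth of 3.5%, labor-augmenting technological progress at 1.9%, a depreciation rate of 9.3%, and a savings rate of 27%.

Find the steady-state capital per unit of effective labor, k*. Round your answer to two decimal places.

Steady state requires s·f(k) = (n + g + δ)·k, i.e. s·k^α = (n + g + δ)·k.
Dividing both sides by k: k^(1−α) = s / (n + g + δ).
k^0.54 = 0.27 / (0.035 + 0.019 + 0.093) = 0.27 / 0.147 = 1.8367
k* = 1.8367^(1/0.54) ≈ 3.0829

k* = 3.08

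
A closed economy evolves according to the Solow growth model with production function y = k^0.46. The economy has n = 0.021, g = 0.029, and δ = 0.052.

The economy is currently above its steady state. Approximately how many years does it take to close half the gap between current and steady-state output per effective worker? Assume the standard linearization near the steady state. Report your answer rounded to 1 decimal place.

t_½ ≈ 12.6 years

Near the steady state the convergence rate is λ = (1 − α)(n + g + δ).
λ = (1 − 0.46) × 0.102 = 0.54 × 0.102 = 0.05508
Half-life = ln 2 / λ = 0.6931 / 0.05508 ≈ 12.58 years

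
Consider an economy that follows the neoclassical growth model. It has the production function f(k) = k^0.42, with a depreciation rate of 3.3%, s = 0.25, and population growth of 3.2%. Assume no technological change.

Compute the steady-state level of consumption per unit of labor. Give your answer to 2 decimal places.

At the steady state, Δk = 0, so s·k^α = (n + δ)·k.
Rearranging, k^(1−α) = s / (n + δ).
k^0.58 = 0.25 / (0.032 + 0.033) = 0.25 / 0.065 = 3.8462
k* = 3.8462^(1/0.58) ≈ 10.2018
y* = (k*)^α = 10.2018^0.42 ≈ 2.6524
c* = (1 − s)·y* = (1 − 0.25) × 2.6524 ≈ 1.9893

c* = 1.99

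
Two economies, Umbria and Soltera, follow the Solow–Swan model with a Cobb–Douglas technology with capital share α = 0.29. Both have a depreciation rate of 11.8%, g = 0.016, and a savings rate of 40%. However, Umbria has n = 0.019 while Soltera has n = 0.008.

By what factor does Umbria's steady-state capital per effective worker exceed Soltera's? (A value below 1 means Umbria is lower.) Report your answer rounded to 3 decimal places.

Steady-state k* = [s/(n + g + δ)]^(1/(1−α)), so the ratio is [ (s_U/(n + g + δ)_U) / (s_S/(n + g + δ)_S) ]^1.4085.
s_U/(n + g + δ)_U = 0.40/0.153 = 2.6144; s_S/(n + g + δ)_S = 0.40/0.142 = 2.8169.
Ratio = (2.6144/2.8169)^1.4085 = 0.9281^1.4085 ≈ 0.9002

k*_U / k*_S ≈ 0.900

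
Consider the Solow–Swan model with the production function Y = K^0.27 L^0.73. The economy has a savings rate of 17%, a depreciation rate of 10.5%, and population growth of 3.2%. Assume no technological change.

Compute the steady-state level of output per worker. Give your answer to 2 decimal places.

y* ≈ 1.08

Steady state requires s·f(k) = (n + δ)·k, i.e. s·k^α = (n + δ)·k.
Rearranging, k^(1−α) = s / (n + δ).
k^0.73 = 0.17 / (0.032 + 0.105) = 0.17 / 0.137 = 1.2409
k* = 1.2409^(1/0.73) ≈ 1.3440
y* = (k*)^α = 1.3440^0.27 ≈ 1.0831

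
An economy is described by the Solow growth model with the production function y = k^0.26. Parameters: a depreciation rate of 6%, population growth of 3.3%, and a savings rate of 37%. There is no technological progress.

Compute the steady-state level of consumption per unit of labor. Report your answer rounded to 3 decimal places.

At the steady state, Δk = 0, so s·k^α = (n + δ)·k.
Rearranging, k^(1−α) = s / (n + δ).
k^0.74 = 0.37 / (0.033 + 0.060) = 0.37 / 0.093 = 3.9785
k* = 3.9785^(1/0.74) ≈ 6.4630
y* = (k*)^α = 6.4630^0.26 ≈ 1.6245
c* = (1 − s)·y* = (1 − 0.37) × 1.6245 ≈ 1.0234

c* ≈ 1.023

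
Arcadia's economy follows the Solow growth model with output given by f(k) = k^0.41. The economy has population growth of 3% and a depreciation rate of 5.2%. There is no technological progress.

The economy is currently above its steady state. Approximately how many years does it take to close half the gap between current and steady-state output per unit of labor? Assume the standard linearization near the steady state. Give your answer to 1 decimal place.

Near the steady state the convergence rate is λ = (1 − α)(n + δ).
λ = (1 − 0.41) × 0.082 = 0.59 × 0.082 = 0.04838
Half-life = ln 2 / λ = 0.6931 / 0.04838 ≈ 14.33 years

t_½ ≈ 14.3 years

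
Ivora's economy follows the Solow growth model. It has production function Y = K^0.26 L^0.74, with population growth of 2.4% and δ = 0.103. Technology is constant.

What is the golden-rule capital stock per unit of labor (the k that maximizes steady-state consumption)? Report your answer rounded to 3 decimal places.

The golden rule sets f'(k) = n + δ, i.e. α·k^(α−1) = n + δ.
So k^(1−α) = α / (n + δ) = 0.26 / 0.127 = 2.0472.
k_gold = 2.0472^(1/0.74) ≈ 2.6332

k_gold ≈ 2.633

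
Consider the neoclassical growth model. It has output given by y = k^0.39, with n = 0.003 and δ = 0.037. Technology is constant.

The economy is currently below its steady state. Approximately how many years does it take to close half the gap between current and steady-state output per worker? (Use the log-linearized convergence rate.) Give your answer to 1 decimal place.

Near the steady state the convergence rate is λ = (1 − α)(n + δ).
λ = (1 − 0.39) × 0.040 = 0.61 × 0.040 = 0.0244
Half-life = ln 2 / λ = 0.6931 / 0.0244 ≈ 28.41 years

about 28.4 years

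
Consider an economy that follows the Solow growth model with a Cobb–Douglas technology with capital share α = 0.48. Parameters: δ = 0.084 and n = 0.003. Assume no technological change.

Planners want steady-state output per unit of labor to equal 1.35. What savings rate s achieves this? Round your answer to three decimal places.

In steady state, investment equals break-even investment: s·k^α = (n + δ)·k.
Since y* = [s/(n + δ)]^(α/(1−α)), we have s/(n + δ) = (y*)^((1−α)/α) = 1.35^1.0833 = 1.3842.
Therefore s = 1.3842 × (n + δ) = 1.3842 × 0.087 = 0.1204.

s ≈ 0.120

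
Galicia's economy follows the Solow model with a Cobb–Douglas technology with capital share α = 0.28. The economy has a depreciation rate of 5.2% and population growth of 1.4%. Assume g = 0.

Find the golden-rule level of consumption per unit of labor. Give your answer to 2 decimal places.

c_gold ≈ 1.26

At the golden rule, f'(k) = n + δ, so α·k^(α−1) = n + δ and k_gold = (α/(n + δ))^(1/(1−α)).
k_gold = (0.28/0.066)^(1/0.72) = 4.2424^1.3889 ≈ 7.4420
c_gold = f(k_gold) − (n + δ)·k_gold = 1.7542 − 0.066×7.4420 ≈ 1.2630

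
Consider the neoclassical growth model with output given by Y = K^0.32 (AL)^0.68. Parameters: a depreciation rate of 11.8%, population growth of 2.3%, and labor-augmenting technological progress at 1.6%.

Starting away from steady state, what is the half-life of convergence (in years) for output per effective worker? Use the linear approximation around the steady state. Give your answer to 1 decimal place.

t_½ ≈ 6.5 years

Near the steady state the convergence rate is λ = (1 − α)(n + g + δ).
λ = (1 − 0.32) × 0.157 = 0.68 × 0.157 = 0.10676
Half-life = ln 2 / λ = 0.6931 / 0.10676 ≈ 6.49 years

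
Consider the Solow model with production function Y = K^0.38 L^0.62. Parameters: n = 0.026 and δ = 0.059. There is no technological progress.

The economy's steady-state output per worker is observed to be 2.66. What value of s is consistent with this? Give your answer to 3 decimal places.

s ≈ 0.419

Steady state requires s·f(k) = (n + δ)·k, i.e. s·k^α = (n + δ)·k.
Since y* = [s/(n + δ)]^(α/(1−α)), we have s/(n + δ) = (y*)^((1−α)/α) = 2.66^1.6316 = 4.9344.
Therefore s = 4.9344 × (n + δ) = 4.9344 × 0.085 = 0.4194.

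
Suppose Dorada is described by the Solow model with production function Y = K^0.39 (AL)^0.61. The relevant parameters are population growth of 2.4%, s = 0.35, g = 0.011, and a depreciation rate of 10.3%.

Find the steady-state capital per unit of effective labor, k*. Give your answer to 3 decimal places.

At the steady state, Δk = 0, so s·k^α = (n + g + δ)·k.
Dividing both sides by k: k^(1−α) = s / (n + g + δ).
k^0.61 = 0.35 / (0.024 + 0.011 + 0.103) = 0.35 / 0.138 = 2.5362
k* = 2.5362^(1/0.61) ≈ 4.5983

k* = 4.598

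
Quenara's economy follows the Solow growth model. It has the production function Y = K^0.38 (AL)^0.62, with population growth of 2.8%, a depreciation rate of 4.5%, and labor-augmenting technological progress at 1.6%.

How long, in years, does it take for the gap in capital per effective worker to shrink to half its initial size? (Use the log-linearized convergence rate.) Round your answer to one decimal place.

Near the steady state the convergence rate is λ = (1 − α)(n + g + δ).
λ = (1 − 0.38) × 0.089 = 0.62 × 0.089 = 0.05518
Half-life = ln 2 / λ = 0.6931 / 0.05518 ≈ 12.56 years

half-life ≈ 12.6 years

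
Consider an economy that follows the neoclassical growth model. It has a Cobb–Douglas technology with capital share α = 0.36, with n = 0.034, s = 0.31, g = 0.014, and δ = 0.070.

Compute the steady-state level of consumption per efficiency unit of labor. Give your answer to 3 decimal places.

c* = 1.188

Steady state requires s·f(k) = (n + g + δ)·k, i.e. s·k^α = (n + g + δ)·k.
Dividing both sides by k: k^(1−α) = s / (n + g + δ).
k^0.64 = 0.31 / (0.034 + 0.014 + 0.070) = 0.31 / 0.118 = 2.6271
k* = 2.6271^(1/0.64) ≈ 4.5231
y* = (k*)^α = 4.5231^0.36 ≈ 1.7217
c* = (1 − s)·y* = (1 − 0.31) × 1.7217 ≈ 1.1880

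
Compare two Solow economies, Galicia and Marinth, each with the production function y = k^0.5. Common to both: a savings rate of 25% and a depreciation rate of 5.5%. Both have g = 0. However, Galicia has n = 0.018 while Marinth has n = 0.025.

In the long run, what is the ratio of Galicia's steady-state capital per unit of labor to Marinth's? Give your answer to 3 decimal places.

Steady-state k* = [s/(n + δ)]^(1/(1−α)), so the ratio is [ (s_G/(n + δ)_G) / (s_M/(n + δ)_M) ]^2.
s_G/(n + δ)_G = 0.25/0.073 = 3.4247; s_M/(n + δ)_M = 0.25/0.080 = 3.1250.
Ratio = (3.4247/3.1250)^2 = 1.0959^2 ≈ 1.2010

k*_G / k*_M ≈ 1.201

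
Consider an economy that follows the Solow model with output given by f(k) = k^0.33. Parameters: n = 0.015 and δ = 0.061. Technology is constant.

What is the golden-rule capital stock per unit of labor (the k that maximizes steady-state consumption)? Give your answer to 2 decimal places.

The golden rule sets f'(k) = n + δ, i.e. α·k^(α−1) = n + δ.
So k^(1−α) = α / (n + δ) = 0.33 / 0.076 = 4.3421.
k_gold = 4.3421^(1/0.67) ≈ 8.9493

k_gold ≈ 8.95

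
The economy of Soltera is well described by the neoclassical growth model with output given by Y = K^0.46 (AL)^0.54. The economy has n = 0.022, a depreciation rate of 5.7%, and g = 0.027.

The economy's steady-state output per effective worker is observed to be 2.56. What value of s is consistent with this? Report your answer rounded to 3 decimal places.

s ≈ 0.320

Steady state requires s·f(k) = (n + g + δ)·k, i.e. s·k^α = (n + g + δ)·k.
Since y* = [s/(n + g + δ)]^(α/(1−α)), we have s/(n + g + δ) = (y*)^((1−α)/α) = 2.56^1.1739 = 3.0146.
Therefore s = 3.0146 × (n + g + δ) = 3.0146 × 0.106 = 0.3195.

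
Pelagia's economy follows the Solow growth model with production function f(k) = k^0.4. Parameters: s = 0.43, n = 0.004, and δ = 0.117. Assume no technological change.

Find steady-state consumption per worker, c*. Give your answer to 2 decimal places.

c* ≈ 1.33

Steady state requires s·f(k) = (n + δ)·k, i.e. s·k^α = (n + δ)·k.
Dividing both sides by k: k^(1−α) = s / (n + δ).
k^0.6 = 0.43 / (0.004 + 0.117) = 0.43 / 0.121 = 3.5537
k* = 3.5537^(1/0.6) ≈ 8.2756
y* = (k*)^α = 8.2756^0.4 ≈ 2.3287
c* = (1 − s)·y* = (1 − 0.43) × 2.3287 ≈ 1.3274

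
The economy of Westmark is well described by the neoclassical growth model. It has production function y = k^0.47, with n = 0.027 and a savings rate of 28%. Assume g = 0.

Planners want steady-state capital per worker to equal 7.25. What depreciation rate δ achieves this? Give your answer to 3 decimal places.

δ ≈ 0.071

Steady state requires s·f(k) = (n + δ)·k, i.e. s·k^α = (n + δ)·k.
So s / (n + δ) = (k*)^(1−α) = 7.25^0.53 = 2.8575.
Therefore n + δ = s / 2.8575 = 0.28 / 2.8575 = 0.0980, so δ = 0.0980 − 0.027 = 0.0710.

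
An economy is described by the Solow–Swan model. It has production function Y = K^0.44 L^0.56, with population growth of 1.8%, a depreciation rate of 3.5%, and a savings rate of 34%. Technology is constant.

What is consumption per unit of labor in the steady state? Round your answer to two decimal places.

At the steady state, Δk = 0, so s·k^α = (n + δ)·k.
Dividing both sides by k: k^(1−α) = s / (n + δ).
k^0.56 = 0.34 / (0.018 + 0.035) = 0.34 / 0.053 = 6.4151
k* = 6.4151^(1/0.56) ≈ 27.6334
y* = (k*)^α = 27.6334^0.44 ≈ 4.3076
c* = (1 − s)·y* = (1 − 0.34) × 4.3076 ≈ 2.8430

c* ≈ 2.84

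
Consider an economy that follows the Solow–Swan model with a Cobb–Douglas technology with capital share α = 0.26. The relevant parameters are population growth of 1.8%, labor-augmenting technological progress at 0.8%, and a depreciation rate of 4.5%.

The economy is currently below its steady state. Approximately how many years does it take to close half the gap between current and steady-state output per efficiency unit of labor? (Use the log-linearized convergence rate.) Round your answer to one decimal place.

about 13.2 years

Near the steady state the convergence rate is λ = (1 − α)(n + g + δ).
λ = (1 − 0.26) × 0.071 = 0.74 × 0.071 = 0.05254
Half-life = ln 2 / λ = 0.6931 / 0.05254 ≈ 13.19 years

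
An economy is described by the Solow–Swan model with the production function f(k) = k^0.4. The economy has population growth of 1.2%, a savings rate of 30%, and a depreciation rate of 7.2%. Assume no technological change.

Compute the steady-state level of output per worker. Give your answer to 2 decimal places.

y* = 2.34

At the steady state, Δk = 0, so s·k^α = (n + δ)·k.
Dividing both sides by k: k^(1−α) = s / (n + δ).
k^0.6 = 0.30 / (0.012 + 0.072) = 0.30 / 0.084 = 3.5714
k* = 3.5714^(1/0.6) ≈ 8.3444
y* = (k*)^α = 8.3444^0.4 ≈ 2.3365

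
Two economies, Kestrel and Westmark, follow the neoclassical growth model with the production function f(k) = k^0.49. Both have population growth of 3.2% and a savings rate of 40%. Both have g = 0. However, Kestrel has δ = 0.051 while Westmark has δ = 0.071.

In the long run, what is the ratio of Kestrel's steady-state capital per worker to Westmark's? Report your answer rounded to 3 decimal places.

Steady-state k* = [s/(n + δ)]^(1/(1−α)), so the ratio is [ (s_K/(n + δ)_K) / (s_W/(n + δ)_W) ]^1.9608.
s_K/(n + δ)_K = 0.40/0.083 = 4.8193; s_W/(n + δ)_W = 0.40/0.103 = 3.8835.
Ratio = (4.8193/3.8835)^1.9608 = 1.2410^1.9608 ≈ 1.5271

ratio ≈ 1.527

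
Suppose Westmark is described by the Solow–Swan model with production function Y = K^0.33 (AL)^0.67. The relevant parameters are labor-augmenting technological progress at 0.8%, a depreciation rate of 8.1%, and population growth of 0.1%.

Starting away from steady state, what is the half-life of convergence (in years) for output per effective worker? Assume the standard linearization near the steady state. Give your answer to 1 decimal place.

Near the steady state the convergence rate is λ = (1 − α)(n + g + δ).
λ = (1 − 0.33) × 0.090 = 0.67 × 0.090 = 0.0603
Half-life = ln 2 / λ = 0.6931 / 0.0603 ≈ 11.49 years

t_½ ≈ 11.5 years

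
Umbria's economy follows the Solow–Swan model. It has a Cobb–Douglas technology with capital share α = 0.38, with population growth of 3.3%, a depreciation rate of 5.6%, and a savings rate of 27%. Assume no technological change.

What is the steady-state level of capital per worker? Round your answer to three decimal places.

k* ≈ 5.989

Steady state requires s·f(k) = (n + δ)·k, i.e. s·k^α = (n + δ)·k.
Dividing both sides by k: k^(1−α) = s / (n + δ).
k^0.62 = 0.27 / (0.033 + 0.056) = 0.27 / 0.089 = 3.0337
k* = 3.0337^(1/0.62) ≈ 5.9893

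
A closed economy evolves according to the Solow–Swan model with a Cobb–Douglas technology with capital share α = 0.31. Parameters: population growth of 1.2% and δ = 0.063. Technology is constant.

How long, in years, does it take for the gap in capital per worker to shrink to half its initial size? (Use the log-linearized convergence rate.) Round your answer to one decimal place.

Near the steady state the convergence rate is λ = (1 − α)(n + δ).
λ = (1 − 0.31) × 0.075 = 0.69 × 0.075 = 0.05175
Half-life = ln 2 / λ = 0.6931 / 0.05175 ≈ 13.39 years

half-life ≈ 13.4 years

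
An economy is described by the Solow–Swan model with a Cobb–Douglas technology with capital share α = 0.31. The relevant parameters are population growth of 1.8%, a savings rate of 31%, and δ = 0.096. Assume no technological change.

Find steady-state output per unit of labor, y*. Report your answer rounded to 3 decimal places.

y* = 1.567

In steady state, investment equals break-even investment: s·k^α = (n + δ)·k.
Rearranging, k^(1−α) = s / (n + δ).
k^0.69 = 0.31 / (0.018 + 0.096) = 0.31 / 0.114 = 2.7193
k* = 2.7193^(1/0.69) ≈ 4.2623
y* = (k*)^α = 4.2623^0.31 ≈ 1.5674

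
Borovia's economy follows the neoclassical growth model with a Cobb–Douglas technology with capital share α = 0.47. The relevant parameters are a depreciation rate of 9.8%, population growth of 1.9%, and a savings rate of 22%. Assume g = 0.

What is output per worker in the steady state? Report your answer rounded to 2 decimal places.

y* = 1.75

Steady state requires s·f(k) = (n + δ)·k, i.e. s·k^α = (n + δ)·k.
Rearranging, k^(1−α) = s / (n + δ).
k^0.53 = 0.22 / (0.019 + 0.098) = 0.22 / 0.117 = 1.8803
k* = 1.8803^(1/0.53) ≈ 3.2916
y* = (k*)^α = 3.2916^0.47 ≈ 1.7506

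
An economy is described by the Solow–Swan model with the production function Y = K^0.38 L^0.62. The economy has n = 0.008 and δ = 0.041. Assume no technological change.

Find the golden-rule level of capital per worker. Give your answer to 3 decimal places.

k_gold ≈ 27.216

The golden rule sets f'(k) = n + δ, i.e. α·k^(α−1) = n + δ.
So k^(1−α) = α / (n + δ) = 0.38 / 0.049 = 7.7551.
k_gold = 7.7551^(1/0.62) ≈ 27.2156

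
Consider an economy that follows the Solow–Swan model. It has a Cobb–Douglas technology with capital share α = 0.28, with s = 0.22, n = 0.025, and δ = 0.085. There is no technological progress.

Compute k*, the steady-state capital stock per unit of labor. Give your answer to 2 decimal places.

In steady state, investment equals break-even investment: s·k^α = (n + δ)·k.
Rearranging, k^(1−α) = s / (n + δ).
k^0.72 = 0.22 / (0.025 + 0.085) = 0.22 / 0.110 = 2.0000
k* = 2.0000^(1/0.72) ≈ 2.6188

k* ≈ 2.62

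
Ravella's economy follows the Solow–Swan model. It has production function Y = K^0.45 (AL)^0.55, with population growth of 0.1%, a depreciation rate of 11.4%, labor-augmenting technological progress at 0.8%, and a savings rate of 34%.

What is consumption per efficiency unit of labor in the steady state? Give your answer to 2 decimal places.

At the steady state, Δk = 0, so s·k^α = (n + g + δ)·k.
Dividing both sides by k: k^(1−α) = s / (n + g + δ).
k^0.55 = 0.34 / (0.001 + 0.008 + 0.114) = 0.34 / 0.123 = 2.7642
k* = 2.7642^(1/0.55) ≈ 6.3512
y* = (k*)^α = 6.3512^0.45 ≈ 2.2977
c* = (1 − s)·y* = (1 − 0.34) × 2.2977 ≈ 1.5165

c* = 1.52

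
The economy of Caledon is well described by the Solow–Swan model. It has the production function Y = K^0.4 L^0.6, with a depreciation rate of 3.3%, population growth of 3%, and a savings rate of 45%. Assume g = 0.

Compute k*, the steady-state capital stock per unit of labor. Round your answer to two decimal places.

At the steady state, Δk = 0, so s·k^α = (n + δ)·k.
Dividing both sides by k: k^(1−α) = s / (n + δ).
k^0.6 = 0.45 / (0.030 + 0.033) = 0.45 / 0.063 = 7.1429
k* = 7.1429^(1/0.6) ≈ 26.4926

k* ≈ 26.49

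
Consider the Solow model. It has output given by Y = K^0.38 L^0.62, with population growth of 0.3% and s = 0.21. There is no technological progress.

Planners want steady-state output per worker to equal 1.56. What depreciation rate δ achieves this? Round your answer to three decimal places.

δ ≈ 0.099

Steady state requires s·f(k) = (n + δ)·k, i.e. s·k^α = (n + δ)·k.
Since y* = [s/(n + δ)]^(α/(1−α)), we have s/(n + δ) = (y*)^((1−α)/α) = 1.56^1.6316 = 2.0659.
Therefore n + δ = s / 2.0659 = 0.21 / 2.0659 = 0.1017, so δ = 0.1017 − 0.003 = 0.0987.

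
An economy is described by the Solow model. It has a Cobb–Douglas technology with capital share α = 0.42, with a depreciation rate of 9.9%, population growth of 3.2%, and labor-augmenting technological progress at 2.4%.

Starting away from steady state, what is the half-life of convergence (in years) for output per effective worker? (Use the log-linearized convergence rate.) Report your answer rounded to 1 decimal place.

half-life ≈ 7.7 years

Near the steady state the convergence rate is λ = (1 − α)(n + g + δ).
λ = (1 − 0.42) × 0.155 = 0.58 × 0.155 = 0.0899
Half-life = ln 2 / λ = 0.6931 / 0.0899 ≈ 7.71 years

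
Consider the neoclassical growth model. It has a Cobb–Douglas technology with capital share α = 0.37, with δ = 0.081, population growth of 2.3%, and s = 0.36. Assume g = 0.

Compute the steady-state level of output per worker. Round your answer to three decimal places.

y* = 2.074

In steady state, investment equals break-even investment: s·k^α = (n + δ)·k.
Dividing both sides by k: k^(1−α) = s / (n + δ).
k^0.63 = 0.36 / (0.023 + 0.081) = 0.36 / 0.104 = 3.4615
k* = 3.4615^(1/0.63) ≈ 7.1775
y* = (k*)^α = 7.1775^0.37 ≈ 2.0735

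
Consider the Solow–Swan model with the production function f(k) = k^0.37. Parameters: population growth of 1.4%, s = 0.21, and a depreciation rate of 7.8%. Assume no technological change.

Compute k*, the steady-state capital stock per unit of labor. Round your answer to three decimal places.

k* = 3.706

In steady state, investment equals break-even investment: s·k^α = (n + δ)·k.
Dividing both sides by k: k^(1−α) = s / (n + δ).
k^0.63 = 0.21 / (0.014 + 0.078) = 0.21 / 0.092 = 2.2826
k* = 2.2826^(1/0.63) ≈ 3.7063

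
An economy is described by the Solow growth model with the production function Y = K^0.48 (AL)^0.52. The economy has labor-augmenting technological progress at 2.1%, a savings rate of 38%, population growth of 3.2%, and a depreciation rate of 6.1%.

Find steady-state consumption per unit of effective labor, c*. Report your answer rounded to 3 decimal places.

c* = 1.884

Steady state requires s·f(k) = (n + g + δ)·k, i.e. s·k^α = (n + g + δ)·k.
Rearranging, k^(1−α) = s / (n + g + δ).
k^0.52 = 0.38 / (0.032 + 0.021 + 0.061) = 0.38 / 0.114 = 3.3333
k* = 3.3333^(1/0.52) ≈ 10.1281
y* = (k*)^α = 10.1281^0.48 ≈ 3.0385
c* = (1 − s)·y* = (1 − 0.38) × 3.0385 ≈ 1.8839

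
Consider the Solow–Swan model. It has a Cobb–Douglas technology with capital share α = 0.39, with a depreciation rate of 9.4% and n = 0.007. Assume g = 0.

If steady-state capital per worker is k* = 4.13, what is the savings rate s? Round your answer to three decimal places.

Steady state requires s·f(k) = (n + δ)·k, i.e. s·k^α = (n + δ)·k.
So s / (n + δ) = (k*)^(1−α) = 4.13^0.61 = 2.3754.
Therefore s = 2.3754 × (n + δ) = 2.3754 × 0.101 = 0.2399.

s ≈ 0.240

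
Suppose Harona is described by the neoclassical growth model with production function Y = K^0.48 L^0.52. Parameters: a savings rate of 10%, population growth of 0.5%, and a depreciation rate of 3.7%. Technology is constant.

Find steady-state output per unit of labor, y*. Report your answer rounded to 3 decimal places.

y* = 2.227

In steady state, investment equals break-even investment: s·k^α = (n + δ)·k.
Dividing both sides by k: k^(1−α) = s / (n + δ).
k^0.52 = 0.10 / (0.005 + 0.037) = 0.10 / 0.042 = 2.3810
k* = 2.3810^(1/0.52) ≈ 5.3032
y* = (k*)^α = 5.3032^0.48 ≈ 2.2273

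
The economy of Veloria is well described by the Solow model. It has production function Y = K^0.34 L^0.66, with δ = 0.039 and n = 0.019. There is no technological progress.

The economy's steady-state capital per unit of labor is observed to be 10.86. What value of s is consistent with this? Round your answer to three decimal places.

s ≈ 0.280

Steady state requires s·f(k) = (n + δ)·k, i.e. s·k^α = (n + δ)·k.
So s / (n + δ) = (k*)^(1−α) = 10.86^0.66 = 4.8267.
Therefore s = 4.8267 × (n + δ) = 4.8267 × 0.058 = 0.2799.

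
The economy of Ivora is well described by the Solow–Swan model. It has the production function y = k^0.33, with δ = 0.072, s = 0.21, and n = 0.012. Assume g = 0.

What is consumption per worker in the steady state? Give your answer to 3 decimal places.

c* ≈ 1.241

Steady state requires s·f(k) = (n + δ)·k, i.e. s·k^α = (n + δ)·k.
Rearranging, k^(1−α) = s / (n + δ).
k^0.67 = 0.21 / (0.012 + 0.072) = 0.21 / 0.084 = 2.5000
k* = 2.5000^(1/0.67) ≈ 3.9259
y* = (k*)^α = 3.9259^0.33 ≈ 1.5704
c* = (1 − s)·y* = (1 − 0.21) × 1.5704 ≈ 1.2406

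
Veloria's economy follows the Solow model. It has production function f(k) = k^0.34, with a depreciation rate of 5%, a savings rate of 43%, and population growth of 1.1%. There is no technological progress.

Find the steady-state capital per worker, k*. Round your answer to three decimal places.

k* = 19.278

Steady state requires s·f(k) = (n + δ)·k, i.e. s·k^α = (n + δ)·k.
Rearranging, k^(1−α) = s / (n + δ).
k^0.66 = 0.43 / (0.011 + 0.050) = 0.43 / 0.061 = 7.0492
k* = 7.0492^(1/0.66) ≈ 19.2779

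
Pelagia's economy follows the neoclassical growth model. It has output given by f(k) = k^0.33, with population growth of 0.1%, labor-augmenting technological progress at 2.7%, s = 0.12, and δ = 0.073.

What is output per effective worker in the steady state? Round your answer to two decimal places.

In steady state, investment equals break-even investment: s·k^α = (n + g + δ)·k.
Rearranging, k^(1−α) = s / (n + g + δ).
k^0.67 = 0.12 / (0.001 + 0.027 + 0.073) = 0.12 / 0.101 = 1.1881
k* = 1.1881^(1/0.67) ≈ 1.2934
y* = (k*)^α = 1.2934^0.33 ≈ 1.0886

y* ≈ 1.09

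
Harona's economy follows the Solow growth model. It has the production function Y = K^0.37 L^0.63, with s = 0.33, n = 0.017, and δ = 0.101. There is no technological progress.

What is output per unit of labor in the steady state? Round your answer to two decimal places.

y* ≈ 1.83

At the steady state, Δk = 0, so s·k^α = (n + δ)·k.
Rearranging, k^(1−α) = s / (n + δ).
k^0.63 = 0.33 / (0.017 + 0.101) = 0.33 / 0.118 = 2.7966
k* = 2.7966^(1/0.63) ≈ 5.1161
y* = (k*)^α = 5.1161^0.37 ≈ 1.8294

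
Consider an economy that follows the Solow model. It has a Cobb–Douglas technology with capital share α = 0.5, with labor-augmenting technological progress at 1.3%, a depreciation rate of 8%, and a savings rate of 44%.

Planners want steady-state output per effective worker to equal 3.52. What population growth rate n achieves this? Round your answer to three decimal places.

n ≈ 0.032

Steady state requires s·f(k) = (n + g + δ)·k, i.e. s·k^α = (n + g + δ)·k.
Since y* = [s/(n + g + δ)]^(α/(1−α)), we have s/(n + g + δ) = (y*)^((1−α)/α) = 3.52^1 = 3.5200.
Therefore n + g + δ = s / 3.5200 = 0.44 / 3.5200 = 0.1250, so n = 0.1250 − 0.093 = 0.0320.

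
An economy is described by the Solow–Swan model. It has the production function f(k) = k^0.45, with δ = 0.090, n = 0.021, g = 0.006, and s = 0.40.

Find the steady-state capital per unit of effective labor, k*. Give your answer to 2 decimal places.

k* = 9.35

In steady state, investment equals break-even investment: s·k^α = (n + g + δ)·k.
Rearranging, k^(1−α) = s / (n + g + δ).
k^0.55 = 0.40 / (0.021 + 0.006 + 0.090) = 0.40 / 0.117 = 3.4188
k* = 3.4188^(1/0.55) ≈ 9.3472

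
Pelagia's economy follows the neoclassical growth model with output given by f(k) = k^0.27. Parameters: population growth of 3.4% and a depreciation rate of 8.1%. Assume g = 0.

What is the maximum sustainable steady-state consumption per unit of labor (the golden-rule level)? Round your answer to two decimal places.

c_gold ≈ 1.00

At the golden rule, f'(k) = n + δ, so α·k^(α−1) = n + δ and k_gold = (α/(n + δ))^(1/(1−α)).
k_gold = (0.27/0.115)^(1/0.73) = 2.3478^1.3699 ≈ 3.2194
c_gold = f(k_gold) − (n + δ)·k_gold = 1.3712 − 0.115×3.2194 ≈ 1.0010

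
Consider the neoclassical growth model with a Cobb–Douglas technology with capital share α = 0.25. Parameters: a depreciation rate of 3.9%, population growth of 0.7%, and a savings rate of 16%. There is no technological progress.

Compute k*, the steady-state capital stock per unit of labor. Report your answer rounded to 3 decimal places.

In steady state, investment equals break-even investment: s·k^α = (n + δ)·k.
Dividing both sides by k: k^(1−α) = s / (n + δ).
k^0.75 = 0.16 / (0.007 + 0.039) = 0.16 / 0.046 = 3.4783
k* = 3.4783^(1/0.75) ≈ 5.2701

k* = 5.270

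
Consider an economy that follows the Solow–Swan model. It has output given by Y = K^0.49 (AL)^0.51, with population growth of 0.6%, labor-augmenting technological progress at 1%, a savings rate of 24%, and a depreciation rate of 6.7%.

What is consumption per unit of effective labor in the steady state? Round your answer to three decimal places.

Steady state requires s·f(k) = (n + g + δ)·k, i.e. s·k^α = (n + g + δ)·k.
Rearranging, k^(1−α) = s / (n + g + δ).
k^0.51 = 0.24 / (0.006 + 0.010 + 0.067) = 0.24 / 0.083 = 2.8916
k* = 2.8916^(1/0.51) ≈ 8.0203
y* = (k*)^α = 8.0203^0.49 ≈ 2.7737
c* = (1 − s)·y* = (1 − 0.24) × 2.7737 ≈ 2.1080

c* = 2.108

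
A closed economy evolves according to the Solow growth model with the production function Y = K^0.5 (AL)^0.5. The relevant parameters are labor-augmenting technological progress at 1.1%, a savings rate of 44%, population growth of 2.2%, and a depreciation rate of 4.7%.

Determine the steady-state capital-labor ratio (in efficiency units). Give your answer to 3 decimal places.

At the steady state, Δk = 0, so s·k^α = (n + g + δ)·k.
Dividing both sides by k: k^(1−α) = s / (n + g + δ).
k^0.5 = 0.44 / (0.022 + 0.011 + 0.047) = 0.44 / 0.080 = 5.5000
k* = 5.5000^(1/0.5) ≈ 30.2500

k* ≈ 30.250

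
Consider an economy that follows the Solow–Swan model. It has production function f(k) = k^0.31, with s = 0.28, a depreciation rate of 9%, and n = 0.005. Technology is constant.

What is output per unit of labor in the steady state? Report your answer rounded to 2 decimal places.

At the steady state, Δk = 0, so s·k^α = (n + δ)·k.
Dividing both sides by k: k^(1−α) = s / (n + δ).
k^0.69 = 0.28 / (0.005 + 0.090) = 0.28 / 0.095 = 2.9474
k* = 2.9474^(1/0.69) ≈ 4.7901
y* = (k*)^α = 4.7901^0.31 ≈ 1.6252

y* = 1.63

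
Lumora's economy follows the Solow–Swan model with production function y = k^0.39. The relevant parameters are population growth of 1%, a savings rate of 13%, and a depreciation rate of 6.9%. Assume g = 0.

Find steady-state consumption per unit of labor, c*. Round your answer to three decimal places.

c* = 1.196

In steady state, investment equals break-even investment: s·k^α = (n + δ)·k.
Dividing both sides by k: k^(1−α) = s / (n + δ).
k^0.61 = 0.13 / (0.010 + 0.069) = 0.13 / 0.079 = 1.6456
k* = 1.6456^(1/0.61) ≈ 2.2627
y* = (k*)^α = 2.2627^0.39 ≈ 1.3750
c* = (1 − s)·y* = (1 − 0.13) × 1.3750 ≈ 1.1963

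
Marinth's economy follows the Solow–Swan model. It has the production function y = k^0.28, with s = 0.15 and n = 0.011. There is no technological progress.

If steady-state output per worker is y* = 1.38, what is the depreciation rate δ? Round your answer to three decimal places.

δ ≈ 0.055

In steady state, investment equals break-even investment: s·k^α = (n + δ)·k.
Since y* = [s/(n + δ)]^(α/(1−α)), we have s/(n + δ) = (y*)^((1−α)/α) = 1.38^2.5714 = 2.2892.
Therefore n + δ = s / 2.2892 = 0.15 / 2.2892 = 0.0655, so δ = 0.0655 − 0.011 = 0.0545.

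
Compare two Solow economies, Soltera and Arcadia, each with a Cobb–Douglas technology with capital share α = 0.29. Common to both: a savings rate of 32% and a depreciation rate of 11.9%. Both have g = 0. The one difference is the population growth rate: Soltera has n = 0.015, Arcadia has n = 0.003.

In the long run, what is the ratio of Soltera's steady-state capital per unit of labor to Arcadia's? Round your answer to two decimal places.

ratio ≈ 0.88

Steady-state k* = [s/(n + δ)]^(1/(1−α)), so the ratio is [ (s_S/(n + δ)_S) / (s_A/(n + δ)_A) ]^1.4085.
s_S/(n + δ)_S = 0.32/0.134 = 2.3881; s_A/(n + δ)_A = 0.32/0.122 = 2.6230.
Ratio = (2.3881/2.6230)^1.4085 = 0.9104^1.4085 ≈ 0.8762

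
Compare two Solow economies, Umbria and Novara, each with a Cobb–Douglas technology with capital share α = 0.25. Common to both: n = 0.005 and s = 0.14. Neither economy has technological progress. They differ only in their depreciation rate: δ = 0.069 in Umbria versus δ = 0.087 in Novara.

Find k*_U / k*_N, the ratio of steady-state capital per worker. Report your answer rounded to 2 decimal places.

k*_U / k*_N ≈ 1.34

Steady-state k* = [s/(n + δ)]^(1/(1−α)), so the ratio is [ (s_U/(n + δ)_U) / (s_N/(n + δ)_N) ]^1.3333.
s_U/(n + δ)_U = 0.14/0.074 = 1.8919; s_N/(n + δ)_N = 0.14/0.092 = 1.5217.
Ratio = (1.8919/1.5217)^1.3333 = 1.2433^1.3333 ≈ 1.3369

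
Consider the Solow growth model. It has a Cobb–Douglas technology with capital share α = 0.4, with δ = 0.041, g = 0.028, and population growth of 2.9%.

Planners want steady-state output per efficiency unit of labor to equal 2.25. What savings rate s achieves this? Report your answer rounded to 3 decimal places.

s ≈ 0.331

Steady state requires s·f(k) = (n + g + δ)·k, i.e. s·k^α = (n + g + δ)·k.
Since y* = [s/(n + g + δ)]^(α/(1−α)), we have s/(n + g + δ) = (y*)^((1−α)/α) = 2.25^1.5 = 3.3750.
Therefore s = 3.3750 × (n + g + δ) = 3.3750 × 0.098 = 0.3308.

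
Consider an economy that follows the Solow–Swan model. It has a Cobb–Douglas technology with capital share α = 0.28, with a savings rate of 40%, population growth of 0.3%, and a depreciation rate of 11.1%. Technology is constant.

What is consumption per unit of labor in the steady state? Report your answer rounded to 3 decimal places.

c* = 0.978

At the steady state, Δk = 0, so s·k^α = (n + δ)·k.
Rearranging, k^(1−α) = s / (n + δ).
k^0.72 = 0.40 / (0.003 + 0.111) = 0.40 / 0.114 = 3.5088
k* = 3.5088^(1/0.72) ≈ 5.7170
y* = (k*)^α = 5.7170^0.28 ≈ 1.6293
c* = (1 − s)·y* = (1 − 0.40) × 1.6293 ≈ 0.9776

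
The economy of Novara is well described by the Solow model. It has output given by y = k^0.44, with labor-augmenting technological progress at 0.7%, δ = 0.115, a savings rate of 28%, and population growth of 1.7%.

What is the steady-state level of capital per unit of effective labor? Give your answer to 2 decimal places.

In steady state, investment equals break-even investment: s·k^α = (n + g + δ)·k.
Dividing both sides by k: k^(1−α) = s / (n + g + δ).
k^0.56 = 0.28 / (0.017 + 0.007 + 0.115) = 0.28 / 0.139 = 2.0144
k* = 2.0144^(1/0.56) ≈ 3.4923

k* ≈ 3.49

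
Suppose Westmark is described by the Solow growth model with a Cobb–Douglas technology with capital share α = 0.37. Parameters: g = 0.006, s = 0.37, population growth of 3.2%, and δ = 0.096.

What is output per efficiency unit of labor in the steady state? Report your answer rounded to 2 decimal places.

y* = 1.82

Steady state requires s·f(k) = (n + g + δ)·k, i.e. s·k^α = (n + g + δ)·k.
Rearranging, k^(1−α) = s / (n + g + δ).
k^0.63 = 0.37 / (0.032 + 0.006 + 0.096) = 0.37 / 0.134 = 2.7612
k* = 2.7612^(1/0.63) ≈ 5.0137
y* = (k*)^α = 5.0137^0.37 ≈ 1.8158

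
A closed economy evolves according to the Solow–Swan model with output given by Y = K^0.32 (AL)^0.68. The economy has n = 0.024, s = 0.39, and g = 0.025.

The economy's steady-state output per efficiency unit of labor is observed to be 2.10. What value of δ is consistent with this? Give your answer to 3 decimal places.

In steady state, investment equals break-even investment: s·k^α = (n + g + δ)·k.
Since y* = [s/(n + g + δ)]^(α/(1−α)), we have s/(n + g + δ) = (y*)^((1−α)/α) = 2.10^2.125 = 4.8386.
Therefore n + g + δ = s / 4.8386 = 0.39 / 4.8386 = 0.0806, so δ = 0.0806 − 0.049 = 0.0316.

δ ≈ 0.032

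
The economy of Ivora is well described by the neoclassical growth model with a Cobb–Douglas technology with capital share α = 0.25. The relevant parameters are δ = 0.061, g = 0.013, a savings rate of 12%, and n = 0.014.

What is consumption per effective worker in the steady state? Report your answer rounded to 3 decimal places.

Steady state requires s·f(k) = (n + g + δ)·k, i.e. s·k^α = (n + g + δ)·k.
Rearranging, k^(1−α) = s / (n + g + δ).
k^0.75 = 0.12 / (0.014 + 0.013 + 0.061) = 0.12 / 0.088 = 1.3636
k* = 1.3636^(1/0.75) ≈ 1.5121
y* = (k*)^α = 1.5121^0.25 ≈ 1.1089
c* = (1 − s)·y* = (1 − 0.12) × 1.1089 ≈ 0.9758

c* = 0.976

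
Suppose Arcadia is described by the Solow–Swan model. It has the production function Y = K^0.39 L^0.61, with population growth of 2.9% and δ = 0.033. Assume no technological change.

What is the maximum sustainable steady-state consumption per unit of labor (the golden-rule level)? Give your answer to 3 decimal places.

At the golden rule, f'(k) = n + δ, so α·k^(α−1) = n + δ and k_gold = (α/(n + δ))^(1/(1−α)).
k_gold = (0.39/0.062)^(1/0.61) = 6.2903^1.6393 ≈ 20.3827
c_gold = f(k_gold) − (n + δ)·k_gold = 3.2405 − 0.062×20.3827 ≈ 1.9768

c_gold ≈ 1.977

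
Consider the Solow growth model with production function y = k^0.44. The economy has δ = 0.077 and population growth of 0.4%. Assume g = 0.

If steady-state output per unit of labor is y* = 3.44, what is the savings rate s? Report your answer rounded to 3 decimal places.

s ≈ 0.390

At the steady state, Δk = 0, so s·k^α = (n + δ)·k.
Since y* = [s/(n + δ)]^(α/(1−α)), we have s/(n + δ) = (y*)^((1−α)/α) = 3.44^1.2727 = 4.8181.
Therefore s = 4.8181 × (n + δ) = 4.8181 × 0.081 = 0.3903.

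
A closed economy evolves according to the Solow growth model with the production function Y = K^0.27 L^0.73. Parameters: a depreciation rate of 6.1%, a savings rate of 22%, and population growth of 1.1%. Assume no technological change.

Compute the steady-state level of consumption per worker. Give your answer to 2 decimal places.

c* ≈ 1.18

Steady state requires s·f(k) = (n + δ)·k, i.e. s·k^α = (n + δ)·k.
Rearranging, k^(1−α) = s / (n + δ).
k^0.73 = 0.22 / (0.011 + 0.061) = 0.22 / 0.072 = 3.0556
k* = 3.0556^(1/0.73) ≈ 4.6187
y* = (k*)^α = 4.6187^0.27 ≈ 1.5115
c* = (1 − s)·y* = (1 − 0.22) × 1.5115 ≈ 1.1790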